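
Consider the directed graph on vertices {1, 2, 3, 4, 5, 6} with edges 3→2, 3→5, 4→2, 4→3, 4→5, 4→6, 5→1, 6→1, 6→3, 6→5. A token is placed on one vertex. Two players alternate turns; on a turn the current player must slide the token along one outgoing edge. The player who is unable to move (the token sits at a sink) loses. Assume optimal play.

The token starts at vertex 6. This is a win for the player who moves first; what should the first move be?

Move to 1.

Use the standard recursion: the mover loses at a terminal position; elsewhere, the mover wins exactly when some move hands the opponent an L position.
Every edge goes from a vertex to one that appears earlier in the order 1, 2, 5, 3, 6, 4, so processing vertices in that order labels each vertex after all of its successors.
1: no outgoing edge → L
2: no outgoing edge → L
5: W (go to 1, an L position)
3: W (go to 2, an L position)
6: W (go to 1, an L position)
4: W (go to 2, an L position)
From 6, the L positions reachable in one move are: 1.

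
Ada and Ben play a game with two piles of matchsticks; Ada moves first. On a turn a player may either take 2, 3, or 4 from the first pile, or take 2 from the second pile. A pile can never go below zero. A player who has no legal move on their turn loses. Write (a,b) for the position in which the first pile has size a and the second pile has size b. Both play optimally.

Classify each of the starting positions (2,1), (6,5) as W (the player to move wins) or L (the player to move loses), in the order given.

Compute win/loss labels from the base case upward. A position with no move is L. Any other position is W if it can reach an L in one move, else L.
No move ever increases a pile, so every position that can arise here has a ≤ 6 and b ≤ 5; it is enough to label the cells with 0 ≤ a ≤ 6 and 0 ≤ b ≤ 5.
Every move lowers a or b (never raises either), so fill the grid row by row in increasing a, and left to right within a row: each cell's successors are then already labelled.
      b=0  b=1  b=2  b=3  b=4  b=5
a=0:    L    L    W    W    L    L
a=1:    L    L    W    W    L    L
a=2:    W    W    L    L    W    W
a=3:    W    W    L    L    W    W
a=4:    W    W    W    W    W    W
a=5:    W    W    W    W    W    W
a=6:    L    L    W    W    L    L
Cells with no legal move (terminal, hence L): (0,0), (0,1), (1,0), (1,1).
The remaining L cells, each justified by listing all of its moves:
(0,4): the only move is to (0,2)(W), a W ⇒ L
(0,5): the only move is to (0,3)(W), a W ⇒ L
(1,4): the only move is to (1,2)(W), a W ⇒ L
(1,5): the only move is to (1,3)(W), a W ⇒ L
(2,2): moves to (0,2)(W), (2,0)(W); every one is W ⇒ L
(2,3): moves to (0,3)(W), (2,1)(W); every one is W ⇒ L
(3,2): moves to (1,2)(W), (0,2)(W), (3,0)(W); every one is W ⇒ L
(3,3): moves to (1,3)(W), (0,3)(W), (3,1)(W); every one is W ⇒ L
(6,0): moves to (4,0)(W), (3,0)(W), (2,0)(W); every one is W ⇒ L
(6,1): moves to (4,1)(W), (3,1)(W), (2,1)(W); every one is W ⇒ L
(6,4): moves to (4,4)(W), (3,4)(W), (2,4)(W), (6,2)(W); every one is W ⇒ L
(6,5): moves to (4,5)(W), (3,5)(W), (2,5)(W), (6,3)(W); every one is W ⇒ L
Every other cell has at least one move into one of the L cells above, so it is W.
(2,1): the move to (0,1) reaches an L cell, so W
(6,5): one of the L cells justified above, so L

(2,1): W, (6,5): L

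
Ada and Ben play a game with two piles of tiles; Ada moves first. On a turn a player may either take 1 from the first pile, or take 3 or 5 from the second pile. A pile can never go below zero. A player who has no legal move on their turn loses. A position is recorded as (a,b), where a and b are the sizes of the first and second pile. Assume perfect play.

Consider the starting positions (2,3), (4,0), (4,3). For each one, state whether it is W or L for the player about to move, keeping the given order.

Compute win/loss labels from the base case upward. A position with no move is L. Any other position is W if it can reach an L in one move, else L.
No move ever increases a pile, so every position that can arise here has a ≤ 4 and b ≤ 3; it is enough to label the cells with 0 ≤ a ≤ 4 and 0 ≤ b ≤ 3.
Every move lowers a or b (never raises either), so fill the grid row by row in increasing a, and left to right within a row: each cell's successors are then already labelled.
      b=0  b=1  b=2  b=3
a=0:    L    L    L    W
a=1:    W    W    W    L
a=2:    L    L    L    W
a=3:    W    W    W    L
a=4:    L    L    L    W
Cells with no legal move (terminal, hence L): (0,0), (0,1), (0,2).
The remaining L cells, each justified by listing all of its moves:
(1,3): →(0,3)(W), (1,0)(W) — all W, so L
(2,0): →(1,0)(W) only, which is W, so L
(2,1): →(1,1)(W) only, which is W, so L
(2,2): →(1,2)(W) only, which is W, so L
(3,3): →(2,3)(W), (3,0)(W) — all W, so L
(4,0): →(3,0)(W) only, which is W, so L
(4,1): →(3,1)(W) only, which is W, so L
(4,2): →(3,2)(W) only, which is W, so L
Every other cell has at least one move into one of the L cells above, so it is W.
(2,3): the move to (1,3) reaches an L cell, so W
(4,0): one of the L cells justified above, so L
(4,3): the move to (3,3) reaches an L cell, so W

(2,3): W, (4,0): L, (4,3): W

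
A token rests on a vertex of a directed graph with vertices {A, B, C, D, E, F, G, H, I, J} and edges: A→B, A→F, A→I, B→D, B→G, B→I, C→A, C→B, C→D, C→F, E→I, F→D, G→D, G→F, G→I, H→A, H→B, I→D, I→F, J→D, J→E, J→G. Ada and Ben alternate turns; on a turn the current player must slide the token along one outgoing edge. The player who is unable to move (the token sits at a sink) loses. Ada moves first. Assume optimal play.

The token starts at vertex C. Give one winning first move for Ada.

Positions with no move are L. A position that does have a move is losing for the player to move precisely when every available move leads to a winning position for the opponent. Fill in the labels:
Every edge goes from a vertex to one that appears earlier in the order D, F, I, G, B, A, E, H, C, J, so processing vertices in that order labels each vertex after all of its successors.
D: no outgoing edge → L
F: can move to D, which is L ⇒ W
I: can move to D, which is L ⇒ W
G: can move to D, which is L ⇒ W
B: can move to D, which is L ⇒ W
A: moves to B(W), I(W), F(W); every one is W ⇒ L
E: the only move is to I(W), a W ⇒ L
H: can move to A, which is L ⇒ W
C: can move to A, which is L ⇒ W
J: can move to E, which is L ⇒ W
From C, the L positions reachable in one move are: A, D. Any move reaching one of these is winning.

Move to A.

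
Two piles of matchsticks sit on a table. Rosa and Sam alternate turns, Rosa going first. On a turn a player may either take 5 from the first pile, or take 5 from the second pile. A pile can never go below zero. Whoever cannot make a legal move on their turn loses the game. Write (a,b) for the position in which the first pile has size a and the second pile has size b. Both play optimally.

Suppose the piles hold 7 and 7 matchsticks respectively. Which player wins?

Work bottom-up. With no move the player to move loses. Otherwise the position is W if at least one move leads to an L position for the opponent, and L if every move leads to a W.
No move ever increases a pile, so every position that can arise here has a ≤ 7 and b ≤ 7; it is enough to label the cells with 0 ≤ a ≤ 7 and 0 ≤ b ≤ 7.
Every move lowers a or b (never raises either), so fill the grid row by row in increasing a, and left to right within a row: each cell's successors are then already labelled.
      b=0  b=1  b=2  b=3  b=4  b=5  b=6  b=7
a=0:    L    L    L    L    L    W    W    W
a=1:    L    L    L    L    L    W    W    W
a=2:    L    L    L    L    L    W    W    W
a=3:    L    L    L    L    L    W    W    W
a=4:    L    L    L    L    L    W    W    W
a=5:    W    W    W    W    W    L    L    L
a=6:    W    W    W    W    W    L    L    L
a=7:    W    W    W    W    W    L    L    L
Cells with no legal move (terminal, hence L): (0,0), (0,1), (0,2), (0,3), (0,4), (1,0), (1,1), (1,2), (1,3), (1,4), (2,0), (2,1), (2,2), (2,3), (2,4), (3,0), (3,1), (3,2), (3,3), (3,4), (4,0), (4,1), (4,2), (4,3), (4,4).
The remaining L cells, each justified by listing all of its moves:
(5,5): only reaches (0,5)(W), (5,0)(W), all W → L
(5,6): only reaches (0,6)(W), (5,1)(W), all W → L
(5,7): only reaches (0,7)(W), (5,2)(W), all W → L
(6,5): only reaches (1,5)(W), (6,0)(W), all W → L
(6,6): only reaches (1,6)(W), (6,1)(W), all W → L
(6,7): only reaches (1,7)(W), (6,2)(W), all W → L
(7,5): only reaches (2,5)(W), (7,0)(W), all W → L
(7,6): only reaches (2,6)(W), (7,1)(W), all W → L
(7,7): only reaches (2,7)(W), (7,2)(W), all W → L
Every other cell has at least one move into one of the L cells above, so it is W.
Every move from (7,7) reaches a W position, so the mover loses.

Sam wins.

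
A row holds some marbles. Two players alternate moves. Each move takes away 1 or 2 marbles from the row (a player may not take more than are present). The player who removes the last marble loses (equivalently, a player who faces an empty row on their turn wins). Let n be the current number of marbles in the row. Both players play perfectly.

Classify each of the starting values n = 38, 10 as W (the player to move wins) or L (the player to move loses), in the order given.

38: W, 10: L

Positions with no move are W. A position that does have a move is losing for the player to move precisely when every available move leads to a winning position for the opponent. Fill in the labels:
n=0: no move; the opponent has just taken the last marble and therefore loses → W
n=1: →0(W) only, which is W, so L
n=2: →1(L), so W
n=3: →1(L), so W
n=4: →3(W), 2(W) — all W, so L
n=5: →4(L), so W
n=6: →4(L), so W
n=7: →6(W), 5(W) — all W, so L
n=8: →7(L), so W
n=9: →7(L), so W
n=10: →9(W), 8(W) — all W, so L
n=11: →10(L), so W
n=12: →10(L), so W
n=13: →12(W), 11(W) — all W, so L
n=14: →13(L), so W
n=15: →13(L), so W
n=16: →15(W), 14(W) — all W, so L
n=17: →16(L), so W
n=18: →16(L), so W
n=19: →18(W), 17(W) — all W, so L
n=20: →19(L), so W
n=21: →19(L), so W
n=22: →21(W), 20(W) — all W, so L
n=23: →22(L), so W
n=24: →22(L), so W
n=25: →24(W), 23(W) — all W, so L
n=26: →25(L), so W
n=27: →25(L), so W
n=28: →27(W), 26(W) — all W, so L
n=29: →28(L), so W
n=30: →28(L), so W
n=31: →30(W), 29(W) — all W, so L
n=32: →31(L), so W
n=33: →31(L), so W
n=34: →33(W), 32(W) — all W, so L
n=35: →34(L), so W
n=36: →34(L), so W
n=37: →36(W), 35(W) — all W, so L
n=38: →37(L), so W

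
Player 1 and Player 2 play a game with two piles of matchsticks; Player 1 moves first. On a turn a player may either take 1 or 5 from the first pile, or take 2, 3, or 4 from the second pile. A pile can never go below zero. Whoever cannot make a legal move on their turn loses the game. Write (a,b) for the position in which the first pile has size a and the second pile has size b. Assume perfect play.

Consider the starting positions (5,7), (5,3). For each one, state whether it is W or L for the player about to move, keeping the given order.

(5,7): W, (5,3): L

Label each position W (a win for the player to move) or L (a loss). A position with no legal move is L; any other position is W exactly when some move reaches an L, and L when every move reaches a W.
No move ever increases a pile, so every position that can arise here has a ≤ 5 and b ≤ 7; it is enough to label the cells with 0 ≤ a ≤ 5 and 0 ≤ b ≤ 7.
Every move lowers a or b (never raises either), so fill the grid row by row in increasing a, and left to right within a row: each cell's successors are then already labelled.
      b=0  b=1  b=2  b=3  b=4  b=5  b=6  b=7
a=0:    L    L    W    W    W    W    L    L
a=1:    W    W    L    L    W    W    W    W
a=2:    L    L    W    W    W    W    L    L
a=3:    W    W    L    L    W    W    W    W
a=4:    L    L    W    W    W    W    L    L
a=5:    W    W    L    L    W    W    W    W
Cells with no legal move (terminal, hence L): (0,0), (0,1).
The remaining L cells, each justified by listing all of its moves:
(0,6): only reaches (0,4)(W), (0,3)(W), (0,2)(W), all W → L
(0,7): only reaches (0,5)(W), (0,4)(W), (0,3)(W), all W → L
(1,2): only reaches (0,2)(W), (1,0)(W), all W → L
(1,3): only reaches (0,3)(W), (1,1)(W), (1,0)(W), all W → L
(2,0): only reaches (1,0)(W), which is W → L
(2,1): only reaches (1,1)(W), which is W → L
(2,6): only reaches (1,6)(W), (2,4)(W), (2,3)(W), (2,2)(W), all W → L
(2,7): only reaches (1,7)(W), (2,5)(W), (2,4)(W), (2,3)(W), all W → L
(3,2): only reaches (2,2)(W), (3,0)(W), all W → L
(3,3): only reaches (2,3)(W), (3,1)(W), (3,0)(W), all W → L
(4,0): only reaches (3,0)(W), which is W → L
(4,1): only reaches (3,1)(W), which is W → L
(4,6): only reaches (3,6)(W), (4,4)(W), (4,3)(W), (4,2)(W), all W → L
(4,7): only reaches (3,7)(W), (4,5)(W), (4,4)(W), (4,3)(W), all W → L
(5,2): only reaches (4,2)(W), (0,2)(W), (5,0)(W), all W → L
(5,3): only reaches (4,3)(W), (0,3)(W), (5,1)(W), (5,0)(W), all W → L
Every other cell has at least one move into one of the L cells above, so it is W.
(5,7): the move to (4,7) reaches an L cell, so W
(5,3): one of the L cells justified above, so L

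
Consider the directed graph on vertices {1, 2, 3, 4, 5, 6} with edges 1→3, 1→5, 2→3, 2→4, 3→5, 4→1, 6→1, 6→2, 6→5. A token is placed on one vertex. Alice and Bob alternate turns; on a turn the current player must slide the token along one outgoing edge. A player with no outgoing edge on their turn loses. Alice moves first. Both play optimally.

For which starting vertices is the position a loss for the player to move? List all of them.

4, 5

Use the standard recursion: the mover loses at a terminal position; elsewhere, the mover wins exactly when some move hands the opponent an L position.
Every edge goes from a vertex to one that appears earlier in the order 5, 3, 1, 4, 2, 6, so processing vertices in that order labels each vertex after all of its successors.
5: no outgoing edge → L
3: →5(L), so W
1: →5(L), so W
4: →1(W) only, which is W, so L
2: →4(L), so W
6: →5(L), so W
Reading off the rows marked L gives the requested list; there are 2 such vertices.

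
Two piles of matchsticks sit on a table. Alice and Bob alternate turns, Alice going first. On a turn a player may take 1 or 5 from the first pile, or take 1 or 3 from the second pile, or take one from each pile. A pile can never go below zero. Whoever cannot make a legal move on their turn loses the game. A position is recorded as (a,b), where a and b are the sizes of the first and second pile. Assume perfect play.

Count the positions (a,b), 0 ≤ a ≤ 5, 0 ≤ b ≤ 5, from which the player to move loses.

Build the W/L table. Terminal = L. A non-terminal position is W if it has a move to some L; otherwise it is L.
Every move lowers a or b (never raises either), so fill the grid row by row in increasing a, and left to right within a row: each cell's successors are then already labelled.
      b=0  b=1  b=2  b=3  b=4  b=5
a=0:    L    W    L    W    L    W
a=1:    W    W    W    W    W    W
a=2:    L    W    L    W    L    W
a=3:    W    W    W    W    W    W
a=4:    L    W    L    W    L    W
a=5:    W    W    W    W    W    W
Cells with no legal move (terminal, hence L): (0,0).
The remaining L cells, each justified by listing all of its moves:
(0,2): L (sole option (0,1)(W) is W)
(0,4): L (options (0,3)(W), (0,1)(W) are all W)
(2,0): L (sole option (1,0)(W) is W)
(2,2): L (options (1,2)(W), (2,1)(W), (1,1)(W) are all W)
(2,4): L (options (1,4)(W), (2,3)(W), (2,1)(W), (1,3)(W) are all W)
(4,0): L (sole option (3,0)(W) is W)
(4,2): L (options (3,2)(W), (4,1)(W), (3,1)(W) are all W)
(4,4): L (options (3,4)(W), (4,3)(W), (4,1)(W), (3,3)(W) are all W)
Every other cell has at least one move into one of the L cells above, so it is W.
L cells per row: a=0: 3, a=1: 0, a=2: 3, a=3: 0, a=4: 3, a=5: 0; total 9.

9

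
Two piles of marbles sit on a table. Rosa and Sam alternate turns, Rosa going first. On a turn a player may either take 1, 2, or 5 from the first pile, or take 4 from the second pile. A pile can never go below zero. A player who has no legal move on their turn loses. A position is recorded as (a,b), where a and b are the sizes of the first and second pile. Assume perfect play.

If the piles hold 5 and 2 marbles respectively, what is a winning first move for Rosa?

Build the W/L table. Terminal = L. A non-terminal position is W if it has a move to some L; otherwise it is L.
No move ever increases a pile, so every position that can arise here has a ≤ 5 and b ≤ 2; it is enough to label the cells with 0 ≤ a ≤ 5 and 0 ≤ b ≤ 2.
Every move lowers a or b (never raises either), so fill the grid row by row in increasing a, and left to right within a row: each cell's successors are then already labelled.
      b=0  b=1  b=2
a=0:    L    L    L
a=1:    W    W    W
a=2:    W    W    W
a=3:    L    L    L
a=4:    W    W    W
a=5:    W    W    W
Cells with no legal move (terminal, hence L): (0,0), (0,1), (0,2).
The remaining L cells, each justified by listing all of its moves:
(3,0): →(2,0)(W), (1,0)(W) — all W, so L
(3,1): →(2,1)(W), (1,1)(W) — all W, so L
(3,2): →(2,2)(W), (1,2)(W) — all W, so L
Every other cell has at least one move into one of the L cells above, so it is W.
From (5,2), the L positions reachable in one move are: (3,2), (0,2). Any move reaching one of these is winning.

Move to (3,2).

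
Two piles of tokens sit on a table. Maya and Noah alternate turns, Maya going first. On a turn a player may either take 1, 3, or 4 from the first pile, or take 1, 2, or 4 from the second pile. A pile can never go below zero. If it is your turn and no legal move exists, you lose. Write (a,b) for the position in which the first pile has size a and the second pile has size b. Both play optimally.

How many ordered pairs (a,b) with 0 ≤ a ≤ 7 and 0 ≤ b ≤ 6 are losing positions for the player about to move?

Build the W/L table. Terminal = L. A non-terminal position is W if it has a move to some L; otherwise it is L.
Every move lowers a or b (never raises either), so fill the grid row by row in increasing a, and left to right within a row: each cell's successors are then already labelled.
      b=0  b=1  b=2  b=3  b=4  b=5  b=6
a=0:    L    W    W    L    W    W    L
a=1:    W    L    W    W    L    W    W
a=2:    L    W    W    L    W    W    L
a=3:    W    L    W    W    L    W    W
a=4:    W    W    L    W    W    L    W
a=5:    W    W    W    W    W    W    W
a=6:    W    W    L    W    W    L    W
a=7:    L    W    W    L    W    W    L
Cells with no legal move (terminal, hence L): (0,0).
The remaining L cells, each justified by listing all of its moves:
(0,3): L (options (0,2)(W), (0,1)(W) are all W)
(0,6): L (options (0,5)(W), (0,4)(W), (0,2)(W) are all W)
(1,1): L (options (0,1)(W), (1,0)(W) are all W)
(1,4): L (options (0,4)(W), (1,3)(W), (1,2)(W), (1,0)(W) are all W)
(2,0): L (sole option (1,0)(W) is W)
(2,3): L (options (1,3)(W), (2,2)(W), (2,1)(W) are all W)
(2,6): L (options (1,6)(W), (2,5)(W), (2,4)(W), (2,2)(W) are all W)
(3,1): L (options (2,1)(W), (0,1)(W), (3,0)(W) are all W)
(3,4): L (options (2,4)(W), (0,4)(W), (3,3)(W), (3,2)(W), (3,0)(W) are all W)
(4,2): L (options (3,2)(W), (1,2)(W), (0,2)(W), (4,1)(W), (4,0)(W) are all W)
(4,5): L (options (3,5)(W), (1,5)(W), (0,5)(W), (4,4)(W), (4,3)(W), (4,1)(W) are all W)
(6,2): L (options (5,2)(W), (3,2)(W), (2,2)(W), (6,1)(W), (6,0)(W) are all W)
(6,5): L (options (5,5)(W), (3,5)(W), (2,5)(W), (6,4)(W), (6,3)(W), (6,1)(W) are all W)
(7,0): L (options (6,0)(W), (4,0)(W), (3,0)(W) are all W)
(7,3): L (options (6,3)(W), (4,3)(W), (3,3)(W), (7,2)(W), (7,1)(W) are all W)
(7,6): L (options (6,6)(W), (4,6)(W), (3,6)(W), (7,5)(W), (7,4)(W), (7,2)(W) are all W)
Every other cell has at least one move into one of the L cells above, so it is W.
L cells per row: a=0: 3, a=1: 2, a=2: 3, a=3: 2, a=4: 2, a=5: 0, a=6: 2, a=7: 3; total 17.

17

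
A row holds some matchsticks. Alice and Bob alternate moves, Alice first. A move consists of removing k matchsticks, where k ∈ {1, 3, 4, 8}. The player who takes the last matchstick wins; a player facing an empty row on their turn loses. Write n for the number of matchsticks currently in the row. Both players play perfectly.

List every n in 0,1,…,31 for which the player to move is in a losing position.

Label each position W (a win for the player to move) or L (a loss). A position with no legal move is L; any other position is W exactly when some move reaches an L, and L when every move reaches a W.
n=0: no move → L
n=1: W (go to 0, an L position)
n=2: L (sole option 1(W) is W)
n=3: W (go to 2, an L position)
n=4: W (go to 0, an L position)
n=5: W (go to 2, an L position)
n=6: W (go to 2, an L position)
n=7: L (options 6(W), 4(W), 3(W) are all W)
n=8: W (go to 7, an L position)
n=9: L (options 8(W), 6(W), 5(W), 1(W) are all W)
n=10: W (go to 9, an L position)
n=11: W (go to 7, an L position)
n=12: W (go to 9, an L position)
n=13: W (go to 9, an L position)
n=14: L (options 13(W), 11(W), 10(W), 6(W) are all W)
n=15: W (go to 14, an L position)
n=16: L (options 15(W), 13(W), 12(W), 8(W) are all W)
n=17: W (go to 16, an L position)
n=18: W (go to 14, an L position)
n=19: W (go to 16, an L position)
n=20: W (go to 16, an L position)
n=21: L (options 20(W), 18(W), 17(W), 13(W) are all W)
n=22: W (go to 21, an L position)
n=23: L (options 22(W), 20(W), 19(W), 15(W) are all W)
n=24: W (go to 23, an L position)
n=25: W (go to 21, an L position)
n=26: W (go to 23, an L position)
n=27: W (go to 23, an L position)
n=28: L (options 27(W), 25(W), 24(W), 20(W) are all W)
n=29: W (go to 28, an L position)
n=30: L (options 29(W), 27(W), 26(W), 22(W) are all W)
n=31: W (go to 30, an L position)
Reading off the rows marked L gives the requested list; there are 10 such values of n.

0, 2, 7, 9, 14, 16, 21, 23, 28, 30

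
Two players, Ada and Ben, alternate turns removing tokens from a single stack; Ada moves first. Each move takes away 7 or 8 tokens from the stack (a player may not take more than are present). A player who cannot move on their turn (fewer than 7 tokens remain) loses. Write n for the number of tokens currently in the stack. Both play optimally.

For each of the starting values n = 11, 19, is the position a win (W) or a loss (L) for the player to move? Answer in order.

11: W, 19: L

Compute win/loss labels from the base case upward. A position with no move is L. Any other position is W if it can reach an L in one move, else L.
n=0: no move → L
n=1: no move → L
n=2: no move → L
n=3: no move → L
n=4: no move → L
n=5: no move → L
n=6: no move → L
n=7: →0(L), so W
n=8: →1(L), so W
n=9: →2(L), so W
n=10: →3(L), so W
n=11: →4(L), so W
n=12: →5(L), so W
n=13: →6(L), so W
n=14: →6(L), so W
n=15: →8(W), 7(W) — all W, so L
n=16: →9(W), 8(W) — all W, so L
n=17: →10(W), 9(W) — all W, so L
n=18: →11(W), 10(W) — all W, so L
n=19: →12(W), 11(W) — all W, so L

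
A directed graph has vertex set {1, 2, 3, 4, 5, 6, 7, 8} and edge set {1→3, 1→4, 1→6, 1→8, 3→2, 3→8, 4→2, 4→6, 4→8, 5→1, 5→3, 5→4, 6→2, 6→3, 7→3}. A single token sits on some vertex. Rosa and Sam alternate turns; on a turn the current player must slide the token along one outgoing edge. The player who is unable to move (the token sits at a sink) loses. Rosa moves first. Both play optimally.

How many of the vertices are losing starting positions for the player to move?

Build the W/L table. Terminal = L. A non-terminal position is W if it has a move to some L; otherwise it is L.
Every edge goes from a vertex to one that appears earlier in the order 2, 8, 3, 6, 4, 7, 1, 5, so processing vertices in that order labels each vertex after all of its successors.
2: no outgoing edge → L
8: no outgoing edge → L
3: →8(L), so W
6: →2(L), so W
4: →8(L), so W
7: →3(W) only, which is W, so L
1: →8(L), so W
5: →1(W), 4(W), 3(W) — all W, so L
The L vertices are 2, 5, 7, 8; that is 4 in all.

4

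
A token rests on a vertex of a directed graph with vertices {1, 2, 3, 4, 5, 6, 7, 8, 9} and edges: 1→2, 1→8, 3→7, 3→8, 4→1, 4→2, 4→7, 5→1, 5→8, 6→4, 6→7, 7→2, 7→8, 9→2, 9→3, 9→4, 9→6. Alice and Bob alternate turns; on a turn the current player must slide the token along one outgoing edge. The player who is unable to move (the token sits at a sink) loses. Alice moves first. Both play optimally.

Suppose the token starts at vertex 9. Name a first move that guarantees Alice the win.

Move to 6.

Use the standard recursion: the mover loses at a terminal position; elsewhere, the mover wins exactly when some move hands the opponent an L position.
Every edge goes from a vertex to one that appears earlier in the order 2, 8, 1, 7, 4, 5, 6, 3, 9, so processing vertices in that order labels each vertex after all of its successors.
2: no outgoing edge → L
8: no outgoing edge → L
1: can move to 8, which is L ⇒ W
7: can move to 8, which is L ⇒ W
4: can move to 2, which is L ⇒ W
5: can move to 8, which is L ⇒ W
6: moves to 4(W), 7(W); every one is W ⇒ L
3: can move to 8, which is L ⇒ W
9: can move to 6, which is L ⇒ W
From 9, the L positions reachable in one move are: 6, 2. Any move reaching one of these is winning.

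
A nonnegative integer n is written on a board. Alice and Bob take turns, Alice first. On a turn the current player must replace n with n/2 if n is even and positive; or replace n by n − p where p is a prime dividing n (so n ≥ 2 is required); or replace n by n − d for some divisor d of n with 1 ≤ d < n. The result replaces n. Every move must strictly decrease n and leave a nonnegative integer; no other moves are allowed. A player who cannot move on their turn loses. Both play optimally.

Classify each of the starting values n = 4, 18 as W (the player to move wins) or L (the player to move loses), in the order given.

4: L, 18: W

Build the W/L table. Terminal = L. A non-terminal position is W if it has a move to some L; otherwise it is L.
n=0: no move → L
n=1: no move → L
n=2: →0(L), so W
n=3: →0(L), so W
n=4: →2(W), 3(W) — all W, so L
n=5: →0(L), so W
n=6: →4(L), so W
n=7: →0(L), so W
n=8: →4(L), so W
n=9: →6(W), 8(W) — all W, so L
n=10: →9(L), so W
n=11: →0(L), so W
n=12: →9(L), so W
n=13: →0(L), so W
n=14: →7(W), 12(W), 13(W) — all W, so L
n=15: →14(L), so W
n=16: →14(L), so W
n=17: →0(L), so W
n=18: →9(L), so W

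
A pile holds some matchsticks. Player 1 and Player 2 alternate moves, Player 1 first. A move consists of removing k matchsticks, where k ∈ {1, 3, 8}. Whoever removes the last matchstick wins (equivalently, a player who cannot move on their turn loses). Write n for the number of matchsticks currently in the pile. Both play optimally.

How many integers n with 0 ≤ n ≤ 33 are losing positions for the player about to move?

13

Label each position W (a win for the player to move) or L (a loss). A position with no legal move is L; any other position is W exactly when some move reaches an L, and L when every move reaches a W.
n=0: no move → L
n=1: W (go to 0, an L position)
n=2: L (sole option 1(W) is W)
n=3: W (go to 2, an L position)
n=4: L (options 3(W), 1(W) are all W)
n=5: W (go to 4, an L position)
n=6: L (options 5(W), 3(W) are all W)
n=7: W (go to 6, an L position)
n=8: W (go to 0, an L position)
n=9: W (go to 6, an L position)
n=10: W (go to 2, an L position)
n=11: L (options 10(W), 8(W), 3(W) are all W)
n=12: W (go to 11, an L position)
n=13: L (options 12(W), 10(W), 5(W) are all W)
n=14: W (go to 13, an L position)
n=15: L (options 14(W), 12(W), 7(W) are all W)
n=16: W (go to 15, an L position)
n=17: L (options 16(W), 14(W), 9(W) are all W)
n=18: W (go to 17, an L position)
n=19: W (go to 11, an L position)
n=20: W (go to 17, an L position)
n=21: W (go to 13, an L position)
n=22: L (options 21(W), 19(W), 14(W) are all W)
n=23: W (go to 22, an L position)
n=24: L (options 23(W), 21(W), 16(W) are all W)
n=25: W (go to 24, an L position)
n=26: L (options 25(W), 23(W), 18(W) are all W)
n=27: W (go to 26, an L position)
n=28: L (options 27(W), 25(W), 20(W) are all W)
n=29: W (go to 28, an L position)
n=30: W (go to 22, an L position)
n=31: W (go to 28, an L position)
n=32: W (go to 24, an L position)
n=33: L (options 32(W), 30(W), 25(W) are all W)
L entries with 0 ≤ n ≤ 33: n = 0, 2, 4, 6, 11, 13, 15, 17, 22, 24, 26, 28, 33; that makes 13.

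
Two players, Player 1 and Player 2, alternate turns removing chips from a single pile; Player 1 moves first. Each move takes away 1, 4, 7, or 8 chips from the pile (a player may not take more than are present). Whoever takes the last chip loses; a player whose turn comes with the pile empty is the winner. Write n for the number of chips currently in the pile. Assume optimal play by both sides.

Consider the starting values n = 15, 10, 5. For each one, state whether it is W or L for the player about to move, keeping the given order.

15: L, 10: W, 5: W

Classify positions by backward induction: terminal positions (no move available) are W. From any other position, the mover wins iff some move reaches an L.
n=0: no move; the opponent has just taken the last chip and therefore loses → W
n=1: →0(W) only, which is W, so L
n=2: →1(L), so W
n=3: →2(W) only, which is W, so L
n=4: →3(L), so W
n=5: →1(L), so W
n=6: →5(W), 2(W) — all W, so L
n=7: →6(L), so W
n=8: →1(L), so W
n=9: →1(L), so W
n=10: →6(L), so W
n=11: →3(L), so W
n=12: →11(W), 8(W), 5(W), 4(W) — all W, so L
n=13: →12(L), so W
n=14: →6(L), so W
n=15: →14(W), 11(W), 8(W), 7(W) — all W, so L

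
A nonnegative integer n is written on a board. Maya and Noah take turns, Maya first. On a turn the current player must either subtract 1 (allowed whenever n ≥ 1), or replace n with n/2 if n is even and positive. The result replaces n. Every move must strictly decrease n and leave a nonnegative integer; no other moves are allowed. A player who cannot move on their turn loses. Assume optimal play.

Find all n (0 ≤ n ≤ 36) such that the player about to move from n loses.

Positions with no move are L. A position that does have a move is losing for the player to move precisely when every available move leads to a winning position for the opponent. Fill in the labels:
n=0: no move → L
n=1: W (go to 0, an L position)
n=2: L (sole option 1(W) is W)
n=3: W (go to 2, an L position)
n=4: W (go to 2, an L position)
n=5: L (sole option 4(W) is W)
n=6: W (go to 5, an L position)
n=7: L (sole option 6(W) is W)
n=8: W (go to 7, an L position)
n=9: L (sole option 8(W) is W)
n=10: W (go to 5, an L position)
n=11: L (sole option 10(W) is W)
n=12: W (go to 11, an L position)
n=13: L (sole option 12(W) is W)
n=14: W (go to 7, an L position)
n=15: L (sole option 14(W) is W)
n=16: W (go to 15, an L position)
n=17: L (sole option 16(W) is W)
n=18: W (go to 9, an L position)
n=19: L (sole option 18(W) is W)
n=20: W (go to 19, an L position)
n=21: L (sole option 20(W) is W)
n=22: W (go to 11, an L position)
n=23: L (sole option 22(W) is W)
n=24: W (go to 23, an L position)
n=25: L (sole option 24(W) is W)
n=26: W (go to 13, an L position)
n=27: L (sole option 26(W) is W)
n=28: W (go to 27, an L position)
n=29: L (sole option 28(W) is W)
n=30: W (go to 15, an L position)
n=31: L (sole option 30(W) is W)
n=32: W (go to 31, an L position)
n=33: L (sole option 32(W) is W)
n=34: W (go to 17, an L position)
n=35: L (sole option 34(W) is W)
n=36: W (go to 35, an L position)
The losing starting values of n are exactly the entries labelled L in this table (18 of them).

0, 2, 5, 7, 9, 11, 13, 15, 17, 19, 21, 23, 25, 27, 29, 31, 33, 35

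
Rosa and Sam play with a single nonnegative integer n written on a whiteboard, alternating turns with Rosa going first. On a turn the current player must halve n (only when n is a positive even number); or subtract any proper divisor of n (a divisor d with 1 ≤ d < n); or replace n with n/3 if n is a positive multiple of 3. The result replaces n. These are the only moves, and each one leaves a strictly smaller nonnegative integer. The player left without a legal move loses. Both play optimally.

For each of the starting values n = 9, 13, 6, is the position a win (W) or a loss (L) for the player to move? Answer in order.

Classify positions by backward induction: terminal positions (no move available) are L. From any other position, the mover wins iff some move reaches an L.
n=0: no move → L
n=1: no move → L
n=2: W (go to 1, an L position)
n=3: W (go to 1, an L position)
n=4: L (options 2(W), 3(W) are all W)
n=5: W (go to 4, an L position)
n=6: W (go to 4, an L position)
n=7: L (sole option 6(W) is W)
n=8: W (go to 4, an L position)
n=9: L (options 3(W), 6(W), 8(W) are all W)
n=10: W (go to 9, an L position)
n=11: L (sole option 10(W) is W)
n=12: W (go to 4, an L position)
n=13: L (sole option 12(W) is W)

9: L, 13: L, 6: W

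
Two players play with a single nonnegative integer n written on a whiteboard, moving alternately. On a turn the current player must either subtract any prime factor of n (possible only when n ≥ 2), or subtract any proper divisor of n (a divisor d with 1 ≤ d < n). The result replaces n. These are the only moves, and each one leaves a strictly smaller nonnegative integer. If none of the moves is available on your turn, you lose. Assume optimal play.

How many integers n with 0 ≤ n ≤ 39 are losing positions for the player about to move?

Work bottom-up. With no move the player to move loses. Otherwise the position is W if at least one move leads to an L position for the opponent, and L if every move leads to a W.
n=0: no move → L
n=1: no move → L
n=2: can move to 0, which is L ⇒ W
n=3: can move to 0, which is L ⇒ W
n=4: moves to 2(W), 3(W); every one is W ⇒ L
n=5: can move to 0, which is L ⇒ W
n=6: can move to 4, which is L ⇒ W
n=7: can move to 0, which is L ⇒ W
n=8: can move to 4, which is L ⇒ W
n=9: moves to 6(W), 8(W); every one is W ⇒ L
n=10: can move to 9, which is L ⇒ W
n=11: can move to 0, which is L ⇒ W
n=12: can move to 9, which is L ⇒ W
n=13: can move to 0, which is L ⇒ W
n=14: moves to 7(W), 12(W), 13(W); every one is W ⇒ L
n=15: can move to 14, which is L ⇒ W
n=16: can move to 14, which is L ⇒ W
n=17: can move to 0, which is L ⇒ W
n=18: can move to 9, which is L ⇒ W
n=19: can move to 0, which is L ⇒ W
n=20: moves to 10(W), 15(W), 16(W), 18(W), 19(W); every one is W ⇒ L
n=21: can move to 14, which is L ⇒ W
n=22: can move to 20, which is L ⇒ W
n=23: can move to 0, which is L ⇒ W
n=24: can move to 20, which is L ⇒ W
n=25: can move to 20, which is L ⇒ W
n=26: moves to 13(W), 24(W), 25(W); every one is W ⇒ L
n=27: can move to 26, which is L ⇒ W
n=28: can move to 14, which is L ⇒ W
n=29: can move to 0, which is L ⇒ W
n=30: can move to 20, which is L ⇒ W
n=31: can move to 0, which is L ⇒ W
n=32: moves to 16(W), 24(W), 28(W), 30(W), 31(W); every one is W ⇒ L
n=33: can move to 32, which is L ⇒ W
n=34: can move to 32, which is L ⇒ W
n=35: moves to 28(W), 30(W), 34(W); every one is W ⇒ L
n=36: can move to 32, which is L ⇒ W
n=37: can move to 0, which is L ⇒ W
n=38: moves to 19(W), 36(W), 37(W); every one is W ⇒ L
n=39: can move to 26, which is L ⇒ W
L entries with 0 ≤ n ≤ 39: n = 0, 1, 4, 9, 14, 20, 26, 32, 35, 38; that makes 10.

10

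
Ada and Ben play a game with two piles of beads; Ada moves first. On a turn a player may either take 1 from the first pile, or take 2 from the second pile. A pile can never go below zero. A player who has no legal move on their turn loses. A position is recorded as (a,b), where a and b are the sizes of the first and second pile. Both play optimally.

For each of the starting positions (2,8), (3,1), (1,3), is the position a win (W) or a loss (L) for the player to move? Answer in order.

(2,8): L, (3,1): W, (1,3): L

Build the W/L table. Terminal = L. A non-terminal position is W if it has a move to some L; otherwise it is L.
No move ever increases a pile, so every position that can arise here has a ≤ 3 and b ≤ 8; it is enough to label the cells with 0 ≤ a ≤ 3 and 0 ≤ b ≤ 8.
Every move lowers a or b (never raises either), so fill the grid row by row in increasing a, and left to right within a row: each cell's successors are then already labelled.
      b=0  b=1  b=2  b=3  b=4  b=5  b=6  b=7  b=8
a=0:    L    L    W    W    L    L    W    W    L
a=1:    W    W    L    L    W    W    L    L    W
a=2:    L    L    W    W    L    L    W    W    L
a=3:    W    W    L    L    W    W    L    L    W
Cells with no legal move (terminal, hence L): (0,0), (0,1).
The remaining L cells, each justified by listing all of its moves:
(0,4): only reaches (0,2)(W), which is W → L
(0,5): only reaches (0,3)(W), which is W → L
(0,8): only reaches (0,6)(W), which is W → L
(1,2): only reaches (0,2)(W), (1,0)(W), all W → L
(1,3): only reaches (0,3)(W), (1,1)(W), all W → L
(1,6): only reaches (0,6)(W), (1,4)(W), all W → L
(1,7): only reaches (0,7)(W), (1,5)(W), all W → L
(2,0): only reaches (1,0)(W), which is W → L
(2,1): only reaches (1,1)(W), which is W → L
(2,4): only reaches (1,4)(W), (2,2)(W), all W → L
(2,5): only reaches (1,5)(W), (2,3)(W), all W → L
(2,8): only reaches (1,8)(W), (2,6)(W), all W → L
(3,2): only reaches (2,2)(W), (3,0)(W), all W → L
(3,3): only reaches (2,3)(W), (3,1)(W), all W → L
(3,6): only reaches (2,6)(W), (3,4)(W), all W → L
(3,7): only reaches (2,7)(W), (3,5)(W), all W → L
Every other cell has at least one move into one of the L cells above, so it is W.
(2,8): one of the L cells justified above, so L
(3,1): the move to (2,1) reaches an L cell, so W
(1,3): one of the L cells justified above, so L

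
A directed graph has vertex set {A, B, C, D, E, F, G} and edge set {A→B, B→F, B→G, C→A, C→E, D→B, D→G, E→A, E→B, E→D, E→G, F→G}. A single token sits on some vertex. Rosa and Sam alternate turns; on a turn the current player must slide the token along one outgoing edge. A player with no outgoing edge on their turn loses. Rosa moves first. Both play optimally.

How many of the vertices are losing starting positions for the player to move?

Classify positions by backward induction: terminal positions (no move available) are L. From any other position, the mover wins iff some move reaches an L.
Every edge goes from a vertex to one that appears earlier in the order G, F, B, D, A, E, C, so processing vertices in that order labels each vertex after all of its successors.
G: no outgoing edge → L
F: W (go to G, an L position)
B: W (go to G, an L position)
D: W (go to G, an L position)
A: L (sole option B(W) is W)
E: W (go to A, an L position)
C: W (go to A, an L position)
The L vertices are A, G; that is 2 in all.

2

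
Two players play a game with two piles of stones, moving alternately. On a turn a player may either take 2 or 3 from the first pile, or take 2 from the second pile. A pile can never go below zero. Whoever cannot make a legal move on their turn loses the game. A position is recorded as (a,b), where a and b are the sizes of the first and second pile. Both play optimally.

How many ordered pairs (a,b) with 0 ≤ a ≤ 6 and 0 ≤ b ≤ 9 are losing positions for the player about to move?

Label each position W (a win for the player to move) or L (a loss). A position with no legal move is L; any other position is W exactly when some move reaches an L, and L when every move reaches a W.
Every move lowers a or b (never raises either), so fill the grid row by row in increasing a, and left to right within a row: each cell's successors are then already labelled.
      b=0  b=1  b=2  b=3  b=4  b=5  b=6  b=7  b=8  b=9
a=0:    L    L    W    W    L    L    W    W    L    L
a=1:    L    L    W    W    L    L    W    W    L    L
a=2:    W    W    L    L    W    W    L    L    W    W
a=3:    W    W    L    L    W    W    L    L    W    W
a=4:    W    W    W    W    W    W    W    W    W    W
a=5:    L    L    W    W    L    L    W    W    L    L
a=6:    L    L    W    W    L    L    W    W    L    L
Cells with no legal move (terminal, hence L): (0,0), (0,1), (1,0), (1,1).
The remaining L cells, each justified by listing all of its moves:
(0,4): only reaches (0,2)(W), which is W → L
(0,5): only reaches (0,3)(W), which is W → L
(0,8): only reaches (0,6)(W), which is W → L
(0,9): only reaches (0,7)(W), which is W → L
(1,4): only reaches (1,2)(W), which is W → L
(1,5): only reaches (1,3)(W), which is W → L
(1,8): only reaches (1,6)(W), which is W → L
(1,9): only reaches (1,7)(W), which is W → L
(2,2): only reaches (0,2)(W), (2,0)(W), all W → L
(2,3): only reaches (0,3)(W), (2,1)(W), all W → L
(2,6): only reaches (0,6)(W), (2,4)(W), all W → L
(2,7): only reaches (0,7)(W), (2,5)(W), all W → L
(3,2): only reaches (1,2)(W), (0,2)(W), (3,0)(W), all W → L
(3,3): only reaches (1,3)(W), (0,3)(W), (3,1)(W), all W → L
(3,6): only reaches (1,6)(W), (0,6)(W), (3,4)(W), all W → L
(3,7): only reaches (1,7)(W), (0,7)(W), (3,5)(W), all W → L
(5,0): only reaches (3,0)(W), (2,0)(W), all W → L
(5,1): only reaches (3,1)(W), (2,1)(W), all W → L
(5,4): only reaches (3,4)(W), (2,4)(W), (5,2)(W), all W → L
(5,5): only reaches (3,5)(W), (2,5)(W), (5,3)(W), all W → L
(5,8): only reaches (3,8)(W), (2,8)(W), (5,6)(W), all W → L
(5,9): only reaches (3,9)(W), (2,9)(W), (5,7)(W), all W → L
(6,0): only reaches (4,0)(W), (3,0)(W), all W → L
(6,1): only reaches (4,1)(W), (3,1)(W), all W → L
(6,4): only reaches (4,4)(W), (3,4)(W), (6,2)(W), all W → L
(6,5): only reaches (4,5)(W), (3,5)(W), (6,3)(W), all W → L
(6,8): only reaches (4,8)(W), (3,8)(W), (6,6)(W), all W → L
(6,9): only reaches (4,9)(W), (3,9)(W), (6,7)(W), all W → L
Every other cell has at least one move into one of the L cells above, so it is W.
L cells per row: a=0: 6, a=1: 6, a=2: 4, a=3: 4, a=4: 0, a=5: 6, a=6: 6; total 32.

32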